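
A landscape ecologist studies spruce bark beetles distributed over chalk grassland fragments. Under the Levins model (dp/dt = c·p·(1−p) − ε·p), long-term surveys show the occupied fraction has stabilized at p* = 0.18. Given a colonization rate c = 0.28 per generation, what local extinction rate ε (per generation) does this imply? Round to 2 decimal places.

At equilibrium c(1−p*) = ε.
ε = 0.28 × (1 − 0.18) = 0.28 × 0.8200 = 0.2296.

0.23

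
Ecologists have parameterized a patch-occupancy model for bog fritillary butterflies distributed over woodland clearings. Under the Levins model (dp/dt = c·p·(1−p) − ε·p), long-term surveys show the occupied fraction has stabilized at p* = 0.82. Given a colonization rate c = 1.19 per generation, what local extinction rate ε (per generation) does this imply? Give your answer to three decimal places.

0.214

At equilibrium c(1−p*) = ε.
ε = 1.19 × (1 − 0.82) = 1.19 × 0.1800 = 0.2142.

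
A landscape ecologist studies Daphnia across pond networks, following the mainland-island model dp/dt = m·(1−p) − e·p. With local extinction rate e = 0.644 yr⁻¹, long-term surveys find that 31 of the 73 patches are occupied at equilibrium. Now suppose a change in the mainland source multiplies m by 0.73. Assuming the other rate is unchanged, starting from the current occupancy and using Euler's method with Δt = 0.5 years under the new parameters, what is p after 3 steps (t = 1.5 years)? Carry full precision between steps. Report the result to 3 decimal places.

Observed p* = 31/73 = 0.42466.
Balance m(1−p*) = e·p* gives m = e·p*/(1−p*) = 0.644×0.42466/0.57534 = 0.47533.
Starting from p₀ = 0.42466; update p ← p + (dp/dt)·Δt with the new parameters.
step 1: Δp = -0.03692, p = 0.38774
step 2: Δp = -0.01863, p = 0.36911
step 3: Δp = -0.00940, p = 0.35971

0.360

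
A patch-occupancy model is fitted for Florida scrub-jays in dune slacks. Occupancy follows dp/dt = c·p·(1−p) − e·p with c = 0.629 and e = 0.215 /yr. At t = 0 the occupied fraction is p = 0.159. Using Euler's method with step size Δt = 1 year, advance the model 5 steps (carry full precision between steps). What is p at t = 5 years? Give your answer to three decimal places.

0.467

Update rule: p ← p + [c·p·(1−p) − e·p]·Δt with Δt = 1.
t = 1: p = 0.15900 + (+0.04992) = 0.20892
t = 2: p = 0.20892 + (+0.05904) = 0.26796
t = 3: p = 0.26796 + (+0.06577) = 0.33374
t = 4: p = 0.33374 + (+0.06811) = 0.40184
t = 5: p = 0.40184 + (+0.06479) = 0.46664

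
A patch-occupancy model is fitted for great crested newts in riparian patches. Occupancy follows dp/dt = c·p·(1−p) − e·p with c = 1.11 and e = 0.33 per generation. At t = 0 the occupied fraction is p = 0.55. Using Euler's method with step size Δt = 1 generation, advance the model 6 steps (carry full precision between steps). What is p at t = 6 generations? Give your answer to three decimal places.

Update rule: p ← p + [c·p·(1−p) − e·p]·Δt with Δt = 1.
p: 0.55000 → 0.64323  (Δp = +0.09323)
p: 0.64323 → 0.68569  (Δp = +0.04247)
p: 0.68569 → 0.69864  (Δp = +0.01295)
p: 0.69864 → 0.70179  (Δp = +0.00315)
p: 0.70179 → 0.70250  (Δp = +0.00071)
p: 0.70250 → 0.70266  (Δp = +0.00016)

0.703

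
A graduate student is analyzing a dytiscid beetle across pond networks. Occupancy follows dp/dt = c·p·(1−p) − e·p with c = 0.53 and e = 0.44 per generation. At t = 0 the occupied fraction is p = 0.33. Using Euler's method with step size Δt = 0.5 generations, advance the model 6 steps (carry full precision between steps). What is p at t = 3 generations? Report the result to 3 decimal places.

0.267

Update rule: p ← p + [c·p·(1−p) − e·p]·Δt with Δt = 0.5.
  1  |  dp/dt·Δt = -0.014008  |  p_1 = 0.315992
  2  |  dp/dt·Δt = -0.012241  |  p_2 = 0.303751
  3  |  dp/dt·Δt = -0.010781  |  p_3 = 0.292969
  4  |  dp/dt·Δt = -0.009562  |  p_4 = 0.283408
  5  |  dp/dt·Δt = -0.008531  |  p_5 = 0.274876
  6  |  dp/dt·Δt = -0.007653  |  p_6 = 0.267223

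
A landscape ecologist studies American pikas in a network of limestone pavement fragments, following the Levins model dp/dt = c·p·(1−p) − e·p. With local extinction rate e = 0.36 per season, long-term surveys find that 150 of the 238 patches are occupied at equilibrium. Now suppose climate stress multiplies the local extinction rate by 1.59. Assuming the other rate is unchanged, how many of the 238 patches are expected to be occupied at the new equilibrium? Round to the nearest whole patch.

Observed p* = 150/238 = 0.63025.
Balance c(1−p*) = e gives c = e/(1 − 0.63025) = 0.36/0.36975 = 0.97363.
New p* = 1 − e/c = 1 − 0.57240/0.97363 = 0.41210.
Expected occupied = 238 × 0.41210 = 98.08 ≈ 98.

98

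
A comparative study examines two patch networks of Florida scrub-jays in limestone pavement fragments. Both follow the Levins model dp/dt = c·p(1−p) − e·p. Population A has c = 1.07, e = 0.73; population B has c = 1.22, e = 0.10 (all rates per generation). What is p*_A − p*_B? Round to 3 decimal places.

-0.600

A: p*_A = 1 − 0.73/1.07 = 0.3178.
B: p*_B = 1 − 0.10/1.22 = 0.9180.
p*_A − p*_B = 0.3178 − 0.9180 = -0.6003.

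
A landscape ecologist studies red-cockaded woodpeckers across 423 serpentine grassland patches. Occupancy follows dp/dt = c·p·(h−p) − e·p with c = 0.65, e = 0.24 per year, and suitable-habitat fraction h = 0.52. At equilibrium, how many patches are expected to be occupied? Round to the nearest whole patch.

p* = h − e/c = 0.52 − 0.3692 = 0.1508.
Expected occupied patches = N × p* = 423 × 0.1508 = 63.78 ≈ 64.

64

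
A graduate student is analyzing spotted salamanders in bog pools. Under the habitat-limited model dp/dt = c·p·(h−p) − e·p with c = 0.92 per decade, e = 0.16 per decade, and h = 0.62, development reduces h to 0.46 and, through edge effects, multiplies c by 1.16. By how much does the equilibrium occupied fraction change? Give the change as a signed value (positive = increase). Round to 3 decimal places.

-0.136

Before: p* = h − e/c = 0.62 − 0.16/0.92 = 0.62 − 0.1739 = 0.4461.
After: c = 1.0672, e = 0.16, h = 0.46; p* = 0.46 − 0.16/1.0672 = 0.3101.
Δp* = 0.3101 − 0.4461 = -0.1360.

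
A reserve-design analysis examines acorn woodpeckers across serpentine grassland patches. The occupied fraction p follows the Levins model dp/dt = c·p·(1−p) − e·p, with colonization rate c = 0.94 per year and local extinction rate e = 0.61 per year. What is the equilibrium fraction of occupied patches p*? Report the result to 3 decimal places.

At equilibrium, colonization balances extinction: c·p*·(1−p*) = e·p*.
So p* = 1 − e/c = 1 − 0.61/0.94 = 1 − 0.6489 = 0.3511.

0.351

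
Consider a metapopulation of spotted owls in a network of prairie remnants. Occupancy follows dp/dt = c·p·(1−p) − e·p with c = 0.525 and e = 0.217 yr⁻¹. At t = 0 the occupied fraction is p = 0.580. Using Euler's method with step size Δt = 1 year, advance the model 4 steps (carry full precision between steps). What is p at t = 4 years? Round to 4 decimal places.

Update rule: p ← p + [c·p·(1−p) − e·p]·Δt with Δt = 1.
t = 1: p = 0.58000 + (+0.00203) = 0.58203
t = 2: p = 0.58203 + (+0.00142) = 0.58345
t = 3: p = 0.58345 + (+0.00099) = 0.58443
t = 4: p = 0.58443 + (+0.00069) = 0.58512

0.5851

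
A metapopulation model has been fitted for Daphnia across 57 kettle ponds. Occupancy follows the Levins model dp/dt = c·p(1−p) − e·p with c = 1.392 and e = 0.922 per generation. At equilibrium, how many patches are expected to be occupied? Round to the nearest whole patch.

p* = 1 − e/c = 1 − 0.922/1.392 = 0.3376.
Expected occupied patches = N × p* = 57 × 0.3376 = 19.25 ≈ 19.

19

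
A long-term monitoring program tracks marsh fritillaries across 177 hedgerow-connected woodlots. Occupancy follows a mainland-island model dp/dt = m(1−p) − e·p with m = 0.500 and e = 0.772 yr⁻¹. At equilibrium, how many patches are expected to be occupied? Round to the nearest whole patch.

70

p* = m/(m+e) = 0.500/1.2720 = 0.3931.
Expected occupied patches = N × p* = 177 × 0.3931 = 69.58 ≈ 70.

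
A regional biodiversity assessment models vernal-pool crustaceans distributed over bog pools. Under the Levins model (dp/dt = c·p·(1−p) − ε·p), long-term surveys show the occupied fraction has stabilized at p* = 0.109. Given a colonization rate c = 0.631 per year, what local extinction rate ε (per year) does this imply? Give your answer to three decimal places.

At equilibrium c(1−p*) = ε.
ε = 0.631 × (1 − 0.109) = 0.631 × 0.8910 = 0.5622.

0.562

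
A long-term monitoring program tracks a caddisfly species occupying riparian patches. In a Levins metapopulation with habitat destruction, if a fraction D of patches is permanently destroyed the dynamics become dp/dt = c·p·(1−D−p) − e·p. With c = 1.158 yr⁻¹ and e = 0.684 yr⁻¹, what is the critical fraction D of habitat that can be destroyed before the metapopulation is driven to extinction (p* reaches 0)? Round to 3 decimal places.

The nontrivial equilibrium is p* = (1−D) − e/c; extinction occurs when this hits zero.
So D_crit = 1 − e/c = 1 − 0.684/1.158 = 1 − 0.5907 = 0.4093.
Note this equals the original equilibrium occupancy — the Levins extinction-debt result.

0.409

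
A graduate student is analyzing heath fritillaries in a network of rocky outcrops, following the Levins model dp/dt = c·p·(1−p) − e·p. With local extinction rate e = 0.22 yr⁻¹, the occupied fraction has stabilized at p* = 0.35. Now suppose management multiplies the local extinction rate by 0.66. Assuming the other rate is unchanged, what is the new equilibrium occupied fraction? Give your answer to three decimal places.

0.571

Balance c(1−p*) = e gives c = e/(1 − 0.35000) = 0.22/0.65000 = 0.33846.
New p* = 1 − e/c = 1 − 0.14520/0.33846 = 0.57100.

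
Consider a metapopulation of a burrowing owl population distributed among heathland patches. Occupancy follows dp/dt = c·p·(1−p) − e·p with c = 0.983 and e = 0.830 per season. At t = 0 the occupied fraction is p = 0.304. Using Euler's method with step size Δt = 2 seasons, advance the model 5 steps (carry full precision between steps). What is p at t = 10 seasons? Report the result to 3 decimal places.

0.165

Update rule: p ← p + [c·p·(1−p) − e·p]·Δt with Δt = 2.
  1  |  dp/dt·Δt = -0.088666  |  p_1 = 0.215334
  2  |  dp/dt·Δt = -0.025269  |  p_2 = 0.190065
  3  |  dp/dt·Δt = -0.012861  |  p_3 = 0.177204
  4  |  dp/dt·Δt = -0.007510  |  p_4 = 0.169693
  5  |  dp/dt·Δt = -0.004686  |  p_5 = 0.165007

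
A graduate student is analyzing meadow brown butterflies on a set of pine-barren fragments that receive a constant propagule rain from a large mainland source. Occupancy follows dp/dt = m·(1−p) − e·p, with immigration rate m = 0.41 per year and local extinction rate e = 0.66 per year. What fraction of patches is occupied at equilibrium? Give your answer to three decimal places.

0.383

At equilibrium the propagule rain into empty patches balances local extinction: m(1−p*) = e·p*.
p* = m/(m+e) = 0.41/(0.41+0.66) = 0.41/1.0700 = 0.3832.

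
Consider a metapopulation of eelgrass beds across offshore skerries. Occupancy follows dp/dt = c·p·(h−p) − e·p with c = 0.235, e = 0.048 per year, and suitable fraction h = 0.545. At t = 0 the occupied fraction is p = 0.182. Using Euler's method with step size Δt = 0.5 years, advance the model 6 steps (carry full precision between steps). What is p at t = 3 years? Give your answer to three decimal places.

Update rule: p ← p + [c·p·(h−p) − e·p]·Δt with Δt = 0.5.
  1  |  dp/dt·Δt = +0.003395  |  p_1 = 0.185395
  2  |  dp/dt·Δt = +0.003384  |  p_2 = 0.188779
  3  |  dp/dt·Δt = +0.003371  |  p_3 = 0.192150
  4  |  dp/dt·Δt = +0.003355  |  p_4 = 0.195505
  5  |  dp/dt·Δt = +0.003336  |  p_5 = 0.198841
  6  |  dp/dt·Δt = +0.003315  |  p_6 = 0.202156

0.202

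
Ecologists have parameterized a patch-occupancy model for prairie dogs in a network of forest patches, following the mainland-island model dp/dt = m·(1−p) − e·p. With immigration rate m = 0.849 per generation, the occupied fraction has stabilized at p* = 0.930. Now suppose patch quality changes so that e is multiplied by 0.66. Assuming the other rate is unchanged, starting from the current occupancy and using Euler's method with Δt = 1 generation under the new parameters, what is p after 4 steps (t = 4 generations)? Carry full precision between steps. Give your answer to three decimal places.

0.953

Balance m(1−p*) = e·p* gives e = m(1−p*)/p* = 0.849×0.07000/0.93000 = 0.06390.
Starting from p₀ = 0.93000; update p ← p + (dp/dt)·Δt with the new parameters.
  1  |  dp/dt·Δt = +0.020206  |  p_1 = 0.950206
  2  |  dp/dt·Δt = +0.002199  |  p_2 = 0.952405
  3  |  dp/dt·Δt = +0.000239  |  p_3 = 0.952644
  4  |  dp/dt·Δt = +0.000026  |  p_4 = 0.952670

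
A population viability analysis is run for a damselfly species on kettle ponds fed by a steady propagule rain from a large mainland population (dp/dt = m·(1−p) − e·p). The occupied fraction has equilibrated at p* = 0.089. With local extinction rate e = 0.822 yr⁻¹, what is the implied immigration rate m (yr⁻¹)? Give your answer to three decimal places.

At equilibrium m(1−p*) = e·p*, so m = e·p*/(1−p*).
m = 0.822 × 0.089 / 0.9110 = 0.0732/0.9110 = 0.0803.

0.080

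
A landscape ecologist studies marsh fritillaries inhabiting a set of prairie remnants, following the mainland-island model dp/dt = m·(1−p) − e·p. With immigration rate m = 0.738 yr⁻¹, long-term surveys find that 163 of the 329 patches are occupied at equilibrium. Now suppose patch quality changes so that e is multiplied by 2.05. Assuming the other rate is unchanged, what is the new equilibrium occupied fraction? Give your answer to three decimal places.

0.324

Observed p* = 163/329 = 0.49544.
Balance m(1−p*) = e·p* gives e = m(1−p*)/p* = 0.738×0.50456/0.49544 = 0.75159.
New p* = m/(m+e) = 0.73800/(0.73800+1.54076) = 0.32386.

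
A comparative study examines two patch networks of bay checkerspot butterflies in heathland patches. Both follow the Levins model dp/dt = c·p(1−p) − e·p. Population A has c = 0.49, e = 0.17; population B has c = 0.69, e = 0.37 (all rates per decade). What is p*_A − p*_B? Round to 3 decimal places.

0.189

A: p*_A = 1 − 0.17/0.49 = 0.6531.
B: p*_B = 1 − 0.37/0.69 = 0.4638.
p*_A − p*_B = 0.6531 − 0.4638 = 0.1893.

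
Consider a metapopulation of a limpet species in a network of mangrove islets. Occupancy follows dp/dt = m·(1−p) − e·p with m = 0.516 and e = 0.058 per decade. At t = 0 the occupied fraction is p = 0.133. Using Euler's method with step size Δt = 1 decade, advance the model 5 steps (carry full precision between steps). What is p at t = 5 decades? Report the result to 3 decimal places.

Update rule: p ← p + [m·(1−p) − e·p]·Δt with Δt = 1.
t = 1: p = 0.13300 + (+0.43966) = 0.57266
t = 2: p = 0.57266 + (+0.18729) = 0.75995
t = 3: p = 0.75995 + (+0.07979) = 0.83974
t = 4: p = 0.83974 + (+0.03399) = 0.87373
t = 5: p = 0.87373 + (+0.01448) = 0.88821

0.888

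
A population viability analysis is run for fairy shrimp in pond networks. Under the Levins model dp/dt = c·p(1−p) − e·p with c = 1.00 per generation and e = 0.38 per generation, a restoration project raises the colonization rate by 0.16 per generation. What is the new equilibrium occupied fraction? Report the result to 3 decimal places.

0.672

Before: p* = 1 − 0.38/1.00 = 0.6200.
After the change, c = 1.16, e = 0.38, so p* = 1 − 0.38/1.16 = 0.6724.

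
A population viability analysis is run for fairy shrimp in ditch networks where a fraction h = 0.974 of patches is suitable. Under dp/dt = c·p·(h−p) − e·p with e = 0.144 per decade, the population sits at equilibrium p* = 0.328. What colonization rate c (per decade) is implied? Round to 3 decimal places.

At equilibrium c(h−p*) = e, so c = e/(h−p*).
c = 0.144/(0.974 − 0.328) = 0.144/0.6460 = 0.2229.

0.223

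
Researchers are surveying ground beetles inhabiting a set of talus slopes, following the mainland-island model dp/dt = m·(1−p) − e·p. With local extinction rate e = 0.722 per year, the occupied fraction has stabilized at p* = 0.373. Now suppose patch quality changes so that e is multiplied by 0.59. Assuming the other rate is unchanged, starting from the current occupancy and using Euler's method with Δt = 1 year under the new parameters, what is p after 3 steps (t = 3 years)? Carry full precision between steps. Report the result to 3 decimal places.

0.502

Balance m(1−p*) = e·p* gives m = e·p*/(1−p*) = 0.722×0.37300/0.62700 = 0.42952.
Starting from p₀ = 0.37300; update p ← p + (dp/dt)·Δt with the new parameters.
  1  |  dp/dt·Δt = +0.110415  |  p_1 = 0.483415
  2  |  dp/dt·Δt = +0.015956  |  p_2 = 0.499371
  3  |  dp/dt·Δt = +0.002306  |  p_3 = 0.501677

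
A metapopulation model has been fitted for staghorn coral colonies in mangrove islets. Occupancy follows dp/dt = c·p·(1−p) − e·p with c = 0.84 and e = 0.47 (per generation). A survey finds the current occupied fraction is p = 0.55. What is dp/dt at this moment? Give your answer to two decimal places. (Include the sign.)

Colonization term: c·p·(1−p) = 0.84×0.55×0.4500 = 0.20790.
Extinction term: e·p = 0.25850.
dp/dt = 0.20790 − 0.25850 = -0.05060.

-0.05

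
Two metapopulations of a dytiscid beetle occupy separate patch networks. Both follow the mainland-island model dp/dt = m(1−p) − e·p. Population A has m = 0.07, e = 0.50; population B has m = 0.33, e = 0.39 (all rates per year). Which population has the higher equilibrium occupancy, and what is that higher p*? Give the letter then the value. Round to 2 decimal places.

A: p*_A = m/(m+e) = 0.07/0.5700 = 0.1228.
B: p*_B = 0.33/0.7200 = 0.4583.
B is higher at 0.4583.

B, 0.46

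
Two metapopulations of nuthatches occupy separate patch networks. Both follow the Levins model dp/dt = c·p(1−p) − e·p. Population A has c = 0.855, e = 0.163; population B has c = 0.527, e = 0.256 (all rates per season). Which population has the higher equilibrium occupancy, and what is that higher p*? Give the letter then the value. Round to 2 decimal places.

A, 0.81

A: p*_A = 1 − 0.163/0.855 = 0.8094.
B: p*_B = 1 − 0.256/0.527 = 0.5142.
A is higher at 0.8094.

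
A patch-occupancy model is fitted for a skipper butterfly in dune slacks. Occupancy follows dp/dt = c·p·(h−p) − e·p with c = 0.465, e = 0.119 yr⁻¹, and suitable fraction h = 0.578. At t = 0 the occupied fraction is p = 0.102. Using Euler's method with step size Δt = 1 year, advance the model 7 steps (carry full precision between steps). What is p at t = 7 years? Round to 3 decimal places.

0.183

Update rule: p ← p + [c·p·(h−p) − e·p]·Δt with Δt = 1.
p: 0.10200 → 0.11244  (Δp = +0.01044)
p: 0.11244 → 0.12340  (Δp = +0.01096)
p: 0.12340 → 0.13480  (Δp = +0.01140)
p: 0.13480 → 0.14654  (Δp = +0.01174)
p: 0.14654 → 0.15850  (Δp = +0.01196)
p: 0.15850 → 0.17056  (Δp = +0.01206)
p: 0.17056 → 0.18258  (Δp = +0.01202)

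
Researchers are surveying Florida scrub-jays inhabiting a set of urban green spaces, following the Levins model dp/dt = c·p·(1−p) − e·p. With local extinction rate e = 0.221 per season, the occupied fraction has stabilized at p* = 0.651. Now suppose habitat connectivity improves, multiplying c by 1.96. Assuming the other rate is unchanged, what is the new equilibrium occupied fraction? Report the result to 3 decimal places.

0.822

Balance c(1−p*) = e gives c = e/(1 − 0.65100) = 0.221/0.34900 = 0.63324.
New p* = 1 − e/c = 1 − 0.22100/1.24115 = 0.82194.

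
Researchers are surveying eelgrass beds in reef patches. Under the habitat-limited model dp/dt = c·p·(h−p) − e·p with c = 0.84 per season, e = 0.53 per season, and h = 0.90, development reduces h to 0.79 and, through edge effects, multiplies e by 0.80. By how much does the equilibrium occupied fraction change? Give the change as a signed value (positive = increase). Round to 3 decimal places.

Before: p* = h − e/c = 0.90 − 0.53/0.84 = 0.90 − 0.6310 = 0.2690.
After: c = 0.84, e = 0.424, h = 0.79; p* = 0.79 − 0.424/0.84 = 0.2852.
Δp* = 0.2852 − 0.2690 = +0.0162.

0.016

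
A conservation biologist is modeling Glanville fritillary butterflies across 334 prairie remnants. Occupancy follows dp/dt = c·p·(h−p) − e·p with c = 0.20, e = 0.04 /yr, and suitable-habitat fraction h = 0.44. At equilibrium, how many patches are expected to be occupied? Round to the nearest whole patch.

p* = h − e/c = 0.44 − 0.2000 = 0.2400.
Expected occupied patches = N × p* = 334 × 0.2400 = 80.16 ≈ 80.

80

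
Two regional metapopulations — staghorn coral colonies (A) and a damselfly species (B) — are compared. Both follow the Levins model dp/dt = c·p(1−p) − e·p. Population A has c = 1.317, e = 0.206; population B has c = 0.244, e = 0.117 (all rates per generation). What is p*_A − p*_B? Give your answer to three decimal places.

0.323

A: p*_A = 1 − 0.206/1.317 = 0.8436.
B: p*_B = 1 − 0.117/0.244 = 0.5205.
p*_A − p*_B = 0.8436 − 0.5205 = 0.3231.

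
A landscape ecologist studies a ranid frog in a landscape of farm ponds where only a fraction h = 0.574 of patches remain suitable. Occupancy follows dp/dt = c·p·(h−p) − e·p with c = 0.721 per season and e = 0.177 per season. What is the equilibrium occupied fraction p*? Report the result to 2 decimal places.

0.33

Setting dp/dt = 0 and dividing by p* gives c·(h−p*) = e.
So p* = h − e/c = 0.574 − 0.177/0.721 = 0.574 − 0.2455 = 0.3285.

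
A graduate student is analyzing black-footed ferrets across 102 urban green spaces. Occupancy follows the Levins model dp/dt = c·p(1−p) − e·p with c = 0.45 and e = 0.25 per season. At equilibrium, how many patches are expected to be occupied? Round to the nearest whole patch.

45

p* = 1 − e/c = 1 − 0.25/0.45 = 0.4444.
Expected occupied patches = N × p* = 102 × 0.4444 = 45.33 ≈ 45.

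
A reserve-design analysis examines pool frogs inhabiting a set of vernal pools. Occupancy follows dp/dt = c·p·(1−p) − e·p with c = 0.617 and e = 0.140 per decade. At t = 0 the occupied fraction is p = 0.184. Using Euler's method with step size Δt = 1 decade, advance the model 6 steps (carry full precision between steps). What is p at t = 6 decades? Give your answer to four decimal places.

Update rule: p ← p + [c·p·(1−p) − e·p]·Δt with Δt = 1.
t = 1: p = 0.18400 + (+0.06688) = 0.25088
t = 2: p = 0.25088 + (+0.08084) = 0.33171
t = 3: p = 0.33171 + (+0.09034) = 0.42205
t = 4: p = 0.42205 + (+0.09141) = 0.51346
t = 5: p = 0.51346 + (+0.08225) = 0.59572
t = 6: p = 0.59572 + (+0.06520) = 0.66091

0.6609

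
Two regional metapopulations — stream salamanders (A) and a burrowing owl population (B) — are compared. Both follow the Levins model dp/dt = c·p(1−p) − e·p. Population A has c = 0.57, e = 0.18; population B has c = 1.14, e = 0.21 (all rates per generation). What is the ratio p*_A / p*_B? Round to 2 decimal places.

0.84

A: p*_A = 1 − 0.18/0.57 = 0.6842.
B: p*_B = 1 − 0.21/1.14 = 0.8158.
p*_A / p*_B = 0.6842/0.8158 = 0.8387.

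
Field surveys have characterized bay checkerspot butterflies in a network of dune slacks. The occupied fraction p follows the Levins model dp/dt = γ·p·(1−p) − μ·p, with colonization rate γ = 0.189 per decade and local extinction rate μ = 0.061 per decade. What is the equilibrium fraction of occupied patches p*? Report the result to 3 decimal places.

At equilibrium, colonization balances extinction: γ·p*·(1−p*) = μ·p*.
So p* = 1 − μ/γ = 1 − 0.061/0.189 = 1 − 0.3228 = 0.6772.

0.677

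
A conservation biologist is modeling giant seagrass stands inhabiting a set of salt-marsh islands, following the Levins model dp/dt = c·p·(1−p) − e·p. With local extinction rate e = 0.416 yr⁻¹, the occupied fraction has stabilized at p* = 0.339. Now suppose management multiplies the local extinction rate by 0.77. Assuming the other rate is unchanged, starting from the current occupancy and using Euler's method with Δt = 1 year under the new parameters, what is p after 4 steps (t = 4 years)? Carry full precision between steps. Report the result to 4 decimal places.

Balance c(1−p*) = e gives c = e/(1 − 0.33900) = 0.416/0.66100 = 0.62935.
Starting from p₀ = 0.33900; update p ← p + (dp/dt)·Δt with the new parameters.
t = 1: p = 0.33900 + (+0.03244) = 0.37144
t = 2: p = 0.37144 + (+0.02796) = 0.39939
t = 3: p = 0.39939 + (+0.02303) = 0.42243
t = 4: p = 0.42243 + (+0.01824) = 0.44066

0.4407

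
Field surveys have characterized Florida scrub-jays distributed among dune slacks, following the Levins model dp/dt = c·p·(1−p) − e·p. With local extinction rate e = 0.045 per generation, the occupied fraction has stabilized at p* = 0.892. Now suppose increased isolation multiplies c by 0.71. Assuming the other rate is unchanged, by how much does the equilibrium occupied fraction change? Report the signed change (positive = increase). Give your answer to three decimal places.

Balance c(1−p*) = e gives c = e/(1 − 0.89200) = 0.045/0.10800 = 0.41667.
New p* = 1 − e/c = 1 − 0.04500/0.29584 = 0.84789.
Δp* = 0.84789 − 0.89200 = -0.04411.

-0.044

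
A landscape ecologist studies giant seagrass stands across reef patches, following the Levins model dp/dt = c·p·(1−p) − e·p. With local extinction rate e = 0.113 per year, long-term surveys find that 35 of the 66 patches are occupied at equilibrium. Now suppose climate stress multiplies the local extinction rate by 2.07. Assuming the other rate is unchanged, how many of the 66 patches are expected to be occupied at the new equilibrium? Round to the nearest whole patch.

Observed p* = 35/66 = 0.53030.
Balance c(1−p*) = e gives c = e/(1 − 0.53030) = 0.113/0.46970 = 0.24058.
New p* = 1 − e/c = 1 − 0.23391/0.24058 = 0.02772.
Expected occupied = 66 × 0.02772 = 1.83 ≈ 2.

2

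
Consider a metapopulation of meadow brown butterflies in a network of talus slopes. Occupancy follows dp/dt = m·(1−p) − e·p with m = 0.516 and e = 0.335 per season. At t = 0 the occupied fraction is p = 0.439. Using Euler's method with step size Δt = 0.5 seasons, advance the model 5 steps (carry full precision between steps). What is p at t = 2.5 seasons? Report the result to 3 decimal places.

0.596

Update rule: p ← p + [m·(1−p) − e·p]·Δt with Δt = 0.5.
step 1: Δp = +0.07121, p = 0.51021
step 2: Δp = +0.04091, p = 0.55111
step 3: Δp = +0.02350, p = 0.57461
step 4: Δp = +0.01350, p = 0.58812
step 5: Δp = +0.00776, p = 0.59587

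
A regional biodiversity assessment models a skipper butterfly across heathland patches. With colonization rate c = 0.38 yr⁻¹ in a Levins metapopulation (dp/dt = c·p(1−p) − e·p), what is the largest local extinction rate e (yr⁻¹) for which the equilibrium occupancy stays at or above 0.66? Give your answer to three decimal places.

1 − e/c ≥ 0.66 ⇒ e ≤ c(1 − 0.66) = 0.38 × 0.3400.
e_max = 0.1292.

0.129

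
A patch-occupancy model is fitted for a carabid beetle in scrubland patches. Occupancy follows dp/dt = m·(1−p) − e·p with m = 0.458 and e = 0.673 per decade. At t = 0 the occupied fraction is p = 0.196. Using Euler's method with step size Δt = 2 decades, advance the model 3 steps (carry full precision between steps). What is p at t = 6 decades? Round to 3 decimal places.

0.825

Update rule: p ← p + [m·(1−p) − e·p]·Δt with Δt = 2.
step 1: Δp = +0.47265, p = 0.66865
step 2: Δp = -0.59648, p = 0.07217
step 3: Δp = +0.75276, p = 0.82493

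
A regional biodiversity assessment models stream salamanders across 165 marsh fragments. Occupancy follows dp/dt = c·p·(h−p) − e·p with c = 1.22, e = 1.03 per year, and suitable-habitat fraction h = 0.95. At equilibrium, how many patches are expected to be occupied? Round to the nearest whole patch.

p* = h − e/c = 0.95 − 0.8443 = 0.1057.
Expected occupied patches = N × p* = 165 × 0.1057 = 17.45 ≈ 17.

17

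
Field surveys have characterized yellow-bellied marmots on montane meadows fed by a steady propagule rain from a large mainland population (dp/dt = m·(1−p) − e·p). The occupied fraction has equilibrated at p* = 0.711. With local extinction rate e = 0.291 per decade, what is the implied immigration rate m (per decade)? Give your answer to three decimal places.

At equilibrium m(1−p*) = e·p*, so m = e·p*/(1−p*).
m = 0.291 × 0.711 / 0.2890 = 0.2069/0.2890 = 0.7159.

0.716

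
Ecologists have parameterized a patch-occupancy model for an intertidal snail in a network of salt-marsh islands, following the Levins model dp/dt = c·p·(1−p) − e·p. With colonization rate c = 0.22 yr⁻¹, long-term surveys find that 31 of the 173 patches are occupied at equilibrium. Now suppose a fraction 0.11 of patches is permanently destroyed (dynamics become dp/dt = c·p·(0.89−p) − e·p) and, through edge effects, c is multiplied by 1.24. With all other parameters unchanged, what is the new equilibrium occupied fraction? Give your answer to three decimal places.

Observed p* = 31/173 = 0.17919.
Balance c(1−p*) = e gives e = 0.22×(1 − 0.17919) = 0.18058.
New p* = 0.89 − e/c = 0.89 − 0.18058/0.27280 = 0.22805.

0.228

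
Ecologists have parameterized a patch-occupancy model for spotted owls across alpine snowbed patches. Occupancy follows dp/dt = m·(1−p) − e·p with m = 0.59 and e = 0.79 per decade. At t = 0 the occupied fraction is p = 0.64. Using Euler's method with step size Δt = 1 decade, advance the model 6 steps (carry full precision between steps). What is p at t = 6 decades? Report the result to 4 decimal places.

Update rule: p ← p + [m·(1−p) − e·p]·Δt with Δt = 1.
  1  |  dp/dt·Δt = -0.293200  |  p_1 = 0.346800
  2  |  dp/dt·Δt = +0.111416  |  p_2 = 0.458216
  3  |  dp/dt·Δt = -0.042338  |  p_3 = 0.415878
  4  |  dp/dt·Δt = +0.016088  |  p_4 = 0.431966
  5  |  dp/dt·Δt = -0.006114  |  p_5 = 0.425853
  6  |  dp/dt·Δt = +0.002323  |  p_6 = 0.428176

0.4282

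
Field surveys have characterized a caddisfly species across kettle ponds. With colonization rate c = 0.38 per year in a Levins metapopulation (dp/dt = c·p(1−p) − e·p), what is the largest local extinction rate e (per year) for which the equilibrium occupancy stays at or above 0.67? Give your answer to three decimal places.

0.125

1 − e/c ≥ 0.67 ⇒ e ≤ c(1 − 0.67) = 0.38 × 0.3300.
e_max = 0.1254.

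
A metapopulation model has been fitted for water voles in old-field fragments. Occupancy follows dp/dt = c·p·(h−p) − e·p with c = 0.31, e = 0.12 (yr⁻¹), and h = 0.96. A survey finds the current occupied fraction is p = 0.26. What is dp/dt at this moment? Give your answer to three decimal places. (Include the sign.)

0.025

Colonization term: c·p·(h−p) = 0.31×0.26×0.7000 = 0.05642.
Extinction term: e·p = 0.03120.
dp/dt = 0.05642 − 0.03120 = 0.02522.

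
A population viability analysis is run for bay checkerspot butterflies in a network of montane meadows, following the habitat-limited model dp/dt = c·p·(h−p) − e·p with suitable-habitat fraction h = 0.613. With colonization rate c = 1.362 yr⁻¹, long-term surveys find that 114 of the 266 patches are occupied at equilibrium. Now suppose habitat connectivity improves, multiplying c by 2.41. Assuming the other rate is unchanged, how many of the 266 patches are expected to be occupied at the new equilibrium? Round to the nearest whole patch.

Observed p* = 114/266 = 0.42857.
Balance c(h−p*) = e gives e = 1.362×(0.613 − 0.42857) = 0.25119.
New p* = 0.613 − e/c = 0.613 − 0.25119/3.28242 = 0.53647.
Expected occupied = 266 × 0.53647 = 142.70 ≈ 143.

143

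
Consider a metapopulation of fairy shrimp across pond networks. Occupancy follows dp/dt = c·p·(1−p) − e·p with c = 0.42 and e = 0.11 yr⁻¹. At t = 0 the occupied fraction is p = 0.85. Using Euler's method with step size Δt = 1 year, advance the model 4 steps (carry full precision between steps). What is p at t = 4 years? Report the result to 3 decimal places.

Update rule: p ← p + [c·p·(1−p) − e·p]·Δt with Δt = 1.
step 1: Δp = -0.03995, p = 0.81005
step 2: Δp = -0.02448, p = 0.78557
step 3: Δp = -0.01566, p = 0.76991
step 4: Δp = -0.01029, p = 0.75962

0.760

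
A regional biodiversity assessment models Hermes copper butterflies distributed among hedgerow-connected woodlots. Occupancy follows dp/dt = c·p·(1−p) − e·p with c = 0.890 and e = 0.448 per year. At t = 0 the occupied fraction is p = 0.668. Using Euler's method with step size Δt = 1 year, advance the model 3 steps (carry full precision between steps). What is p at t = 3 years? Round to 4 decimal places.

0.5148

Update rule: p ← p + [c·p·(1−p) − e·p]·Δt with Δt = 1.
t = 1: p = 0.66800 + (-0.10188) = 0.56612
t = 2: p = 0.56612 + (-0.03501) = 0.53111
t = 3: p = 0.53111 + (-0.01630) = 0.51481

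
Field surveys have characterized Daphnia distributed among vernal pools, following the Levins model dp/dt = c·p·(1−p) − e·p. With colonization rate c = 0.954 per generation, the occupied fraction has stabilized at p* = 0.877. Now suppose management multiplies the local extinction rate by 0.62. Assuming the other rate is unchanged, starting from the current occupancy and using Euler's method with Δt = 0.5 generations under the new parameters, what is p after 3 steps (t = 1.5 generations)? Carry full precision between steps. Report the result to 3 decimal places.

0.915

Balance c(1−p*) = e gives e = 0.954×(1 − 0.87700) = 0.11734.
Starting from p₀ = 0.87700; update p ← p + (dp/dt)·Δt with the new parameters.
  1  |  dp/dt·Δt = +0.019553  |  p_1 = 0.896553
  2  |  dp/dt·Δt = +0.011627  |  p_2 = 0.908180
  3  |  dp/dt·Δt = +0.006741  |  p_3 = 0.914920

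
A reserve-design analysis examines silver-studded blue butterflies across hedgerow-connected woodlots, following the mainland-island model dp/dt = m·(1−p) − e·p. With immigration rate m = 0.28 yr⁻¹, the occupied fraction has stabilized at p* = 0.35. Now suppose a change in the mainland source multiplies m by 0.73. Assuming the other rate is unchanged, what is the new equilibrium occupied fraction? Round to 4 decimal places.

Balance m(1−p*) = e·p* gives e = m(1−p*)/p* = 0.28×0.65000/0.35000 = 0.52000.
New p* = m/(m+e) = 0.20440/(0.20440+0.52000) = 0.28216.

0.2822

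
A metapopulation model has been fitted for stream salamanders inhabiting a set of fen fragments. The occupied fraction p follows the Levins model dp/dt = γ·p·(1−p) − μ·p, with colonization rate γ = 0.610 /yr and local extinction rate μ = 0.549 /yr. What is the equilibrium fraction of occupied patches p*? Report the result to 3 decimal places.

0.100

At equilibrium, colonization balances extinction: γ·p*·(1−p*) = μ·p*.
So p* = 1 − μ/γ = 1 − 0.549/0.610 = 1 − 0.9000 = 0.1000.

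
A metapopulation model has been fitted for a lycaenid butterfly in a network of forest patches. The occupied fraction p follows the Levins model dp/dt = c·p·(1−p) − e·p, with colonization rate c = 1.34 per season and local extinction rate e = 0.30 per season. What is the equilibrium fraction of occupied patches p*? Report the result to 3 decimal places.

Setting dp/dt = 0 and dividing through by p* gives c·(1−p*) = e.
So p* = 1 − e/c = 1 − 0.30/1.34 = 1 − 0.2239 = 0.7761.

0.776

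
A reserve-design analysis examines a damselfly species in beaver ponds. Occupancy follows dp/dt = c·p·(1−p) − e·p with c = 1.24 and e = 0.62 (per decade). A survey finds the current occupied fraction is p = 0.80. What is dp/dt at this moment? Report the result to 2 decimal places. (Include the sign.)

Colonization term: c·p·(1−p) = 1.24×0.80×0.2000 = 0.19840.
Extinction term: e·p = 0.49600.
dp/dt = 0.19840 − 0.49600 = -0.29760.

-0.30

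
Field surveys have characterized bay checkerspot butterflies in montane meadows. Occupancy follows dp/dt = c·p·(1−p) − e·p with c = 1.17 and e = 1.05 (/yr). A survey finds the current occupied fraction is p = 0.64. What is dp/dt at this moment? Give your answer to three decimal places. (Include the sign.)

Colonization term: c·p·(1−p) = 1.17×0.64×0.3600 = 0.26957.
Extinction term: e·p = 0.67200.
dp/dt = 0.26957 − 0.67200 = -0.40243.

-0.402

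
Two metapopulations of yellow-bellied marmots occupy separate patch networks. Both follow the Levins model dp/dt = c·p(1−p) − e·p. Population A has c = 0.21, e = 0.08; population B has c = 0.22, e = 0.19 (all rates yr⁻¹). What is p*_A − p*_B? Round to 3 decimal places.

0.483

A: p*_A = 1 − 0.08/0.21 = 0.6190.
B: p*_B = 1 − 0.19/0.22 = 0.1364.
p*_A − p*_B = 0.6190 − 0.1364 = 0.4827.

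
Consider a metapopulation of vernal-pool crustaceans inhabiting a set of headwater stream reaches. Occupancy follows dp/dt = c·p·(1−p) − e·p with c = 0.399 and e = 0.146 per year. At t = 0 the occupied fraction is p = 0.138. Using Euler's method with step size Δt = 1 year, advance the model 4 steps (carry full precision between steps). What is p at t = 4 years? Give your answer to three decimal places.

Update rule: p ← p + [c·p·(1−p) − e·p]·Δt with Δt = 1.
step 1: Δp = +0.02732, p = 0.16532
step 2: Δp = +0.03092, p = 0.19624
step 3: Δp = +0.03428, p = 0.23052
step 4: Δp = +0.03712, p = 0.26764

0.268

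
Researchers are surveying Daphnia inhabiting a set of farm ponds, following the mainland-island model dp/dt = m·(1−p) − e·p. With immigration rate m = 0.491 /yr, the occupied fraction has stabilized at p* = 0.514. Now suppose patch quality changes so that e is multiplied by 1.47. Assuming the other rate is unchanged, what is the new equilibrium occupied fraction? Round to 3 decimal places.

0.418

Balance m(1−p*) = e·p* gives e = m(1−p*)/p* = 0.491×0.48600/0.51400 = 0.46425.
New p* = m/(m+e) = 0.49100/(0.49100+0.68245) = 0.41842.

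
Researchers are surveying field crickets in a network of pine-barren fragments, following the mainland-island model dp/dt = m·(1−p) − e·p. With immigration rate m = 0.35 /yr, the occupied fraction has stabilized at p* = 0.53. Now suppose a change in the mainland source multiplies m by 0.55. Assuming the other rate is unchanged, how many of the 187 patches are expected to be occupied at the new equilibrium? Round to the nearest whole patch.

Balance m(1−p*) = e·p* gives e = m(1−p*)/p* = 0.35×0.47000/0.53000 = 0.31038.
New p* = m/(m+e) = 0.19250/(0.19250+0.31038) = 0.38280.
Expected occupied = 187 × 0.38280 = 71.58 ≈ 72.

72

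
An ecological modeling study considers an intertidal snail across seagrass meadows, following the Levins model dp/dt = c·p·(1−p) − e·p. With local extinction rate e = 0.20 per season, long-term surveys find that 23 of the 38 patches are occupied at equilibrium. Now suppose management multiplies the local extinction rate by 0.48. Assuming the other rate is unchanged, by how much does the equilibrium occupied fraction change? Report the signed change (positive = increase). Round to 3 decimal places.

0.205

Observed p* = 23/38 = 0.60526.
Balance c(1−p*) = e gives c = e/(1 − 0.60526) = 0.20/0.39474 = 0.50666.
New p* = 1 − e/c = 1 − 0.09600/0.50666 = 0.81052.
Δp* = 0.81052 − 0.60526 = +0.20526.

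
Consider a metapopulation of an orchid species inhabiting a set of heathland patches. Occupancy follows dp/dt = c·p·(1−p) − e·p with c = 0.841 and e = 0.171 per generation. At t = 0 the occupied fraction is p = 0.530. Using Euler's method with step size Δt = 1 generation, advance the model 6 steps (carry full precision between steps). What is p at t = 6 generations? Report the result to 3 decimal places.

0.796

Update rule: p ← p + [c·p·(1−p) − e·p]·Δt with Δt = 1.
step 1: Δp = +0.11886, p = 0.64886
step 2: Δp = +0.08066, p = 0.72952
step 3: Δp = +0.04120, p = 0.77072
step 4: Δp = +0.01682, p = 0.78754
step 5: Δp = +0.00605, p = 0.79359
step 6: Δp = +0.00206, p = 0.79565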